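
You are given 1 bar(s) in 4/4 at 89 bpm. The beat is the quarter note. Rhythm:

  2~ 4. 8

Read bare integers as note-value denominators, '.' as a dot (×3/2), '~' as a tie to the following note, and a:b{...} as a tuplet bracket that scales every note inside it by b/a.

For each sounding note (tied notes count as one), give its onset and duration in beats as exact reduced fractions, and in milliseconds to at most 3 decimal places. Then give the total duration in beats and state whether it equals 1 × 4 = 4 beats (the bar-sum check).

1) 0.0ms=0b +2359.551ms=7/2b
2) 2359.551ms=7/2b +337.079ms=1/2b
Σ=4b of 4 (89bpm 4/4) — PASS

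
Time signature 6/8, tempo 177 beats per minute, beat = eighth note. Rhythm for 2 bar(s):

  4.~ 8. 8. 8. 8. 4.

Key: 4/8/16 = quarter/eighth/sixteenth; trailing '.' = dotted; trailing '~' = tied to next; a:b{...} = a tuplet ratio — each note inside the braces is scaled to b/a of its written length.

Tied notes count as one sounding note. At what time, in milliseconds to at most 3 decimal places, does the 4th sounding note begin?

1. 0.0ms @ 0 + 1525.424ms (9/2)
2. 1525.424ms @ 9/2 + 508.475ms (3/2)
3. 2033.898ms @ 6 + 508.475ms (3/2)
4. 2542.373ms @ 15/2 + 508.475ms (3/2)
5. 3050.847ms @ 9 + 1016.949ms (3)

note 4 onset = 15/2b = 2542.373ms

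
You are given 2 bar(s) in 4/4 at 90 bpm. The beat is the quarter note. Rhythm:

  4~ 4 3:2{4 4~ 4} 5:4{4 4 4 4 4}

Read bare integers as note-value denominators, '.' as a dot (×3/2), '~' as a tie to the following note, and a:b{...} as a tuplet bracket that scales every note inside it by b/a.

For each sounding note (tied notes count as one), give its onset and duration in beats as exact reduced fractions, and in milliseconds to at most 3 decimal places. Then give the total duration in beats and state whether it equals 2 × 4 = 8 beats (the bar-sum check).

1) 0.0ms=0b +1333.333ms=2b
2) 1333.333ms=2b +444.444ms=2/3b
3) 1777.778ms=8/3b +888.889ms=4/3b
4) 2666.667ms=4b +533.333ms=4/5b
5) 3200.0ms=24/5b +533.333ms=4/5b
6) 3733.333ms=28/5b +533.333ms=4/5b
7) 4266.667ms=32/5b +533.333ms=4/5b
8) 4800.0ms=36/5b +533.333ms=4/5b
Σ=8b of 8 (90bpm 4/4) — PASS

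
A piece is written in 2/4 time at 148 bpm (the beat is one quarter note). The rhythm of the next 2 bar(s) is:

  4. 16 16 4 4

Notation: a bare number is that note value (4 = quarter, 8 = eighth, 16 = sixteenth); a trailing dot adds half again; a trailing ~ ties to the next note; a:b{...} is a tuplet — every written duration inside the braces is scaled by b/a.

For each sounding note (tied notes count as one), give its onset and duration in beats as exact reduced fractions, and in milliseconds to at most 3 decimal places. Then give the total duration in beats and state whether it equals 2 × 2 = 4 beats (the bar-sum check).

1) 0.0ms=0b +608.108ms=3/2b
2) 608.108ms=3/2b +101.351ms=1/4b
3) 709.459ms=7/4b +101.351ms=1/4b
4) 810.811ms=2b +405.405ms=1b
5) 1216.216ms=3b +405.405ms=1b
Σ=4b of 4 (148bpm 2/4) — PASS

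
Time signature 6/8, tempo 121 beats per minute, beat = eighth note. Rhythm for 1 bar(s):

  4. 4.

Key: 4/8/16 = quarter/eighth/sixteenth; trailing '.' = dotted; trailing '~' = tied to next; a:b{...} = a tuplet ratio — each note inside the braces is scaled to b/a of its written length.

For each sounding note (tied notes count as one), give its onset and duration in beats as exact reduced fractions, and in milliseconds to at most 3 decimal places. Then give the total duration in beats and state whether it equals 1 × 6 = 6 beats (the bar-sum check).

1) 0.0ms=0b +1487.603ms=3b
2) 1487.603ms=3b +1487.603ms=3b
Σ=6b of 6 (121bpm 6/8) — PASS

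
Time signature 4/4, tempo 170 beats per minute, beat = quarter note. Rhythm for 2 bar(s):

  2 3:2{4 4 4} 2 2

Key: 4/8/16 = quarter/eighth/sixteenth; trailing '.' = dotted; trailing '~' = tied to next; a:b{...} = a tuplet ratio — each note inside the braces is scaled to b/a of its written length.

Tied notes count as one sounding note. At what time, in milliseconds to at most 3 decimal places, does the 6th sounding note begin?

note 6 onset = 6b = 2117.647ms

1. 0.0ms @ 0 + 705.882ms (2)
2. 705.882ms @ 2 + 235.294ms (2/3)
3. 941.176ms @ 8/3 + 235.294ms (2/3)
4. 1176.471ms @ 10/3 + 235.294ms (2/3)
5. 1411.765ms @ 4 + 705.882ms (2)
6. 2117.647ms @ 6 + 705.882ms (2)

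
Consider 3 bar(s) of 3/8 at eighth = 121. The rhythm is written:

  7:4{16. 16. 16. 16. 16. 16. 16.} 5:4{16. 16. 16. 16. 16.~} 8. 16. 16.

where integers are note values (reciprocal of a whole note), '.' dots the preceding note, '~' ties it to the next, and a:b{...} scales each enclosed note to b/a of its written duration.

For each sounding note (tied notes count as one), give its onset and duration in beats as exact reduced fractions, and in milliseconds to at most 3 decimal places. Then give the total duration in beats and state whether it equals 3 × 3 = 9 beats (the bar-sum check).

1) 0.0ms=0b +212.515ms=3/7b
2) 212.515ms=3/7b +212.515ms=3/7b
3) 425.03ms=6/7b +212.515ms=3/7b
4) 637.544ms=9/7b +212.515ms=3/7b
5) 850.059ms=12/7b +212.515ms=3/7b
6) 1062.574ms=15/7b +212.515ms=3/7b
7) 1275.089ms=18/7b +212.515ms=3/7b
8) 1487.603ms=3b +297.521ms=3/5b
9) 1785.124ms=18/5b +297.521ms=3/5b
10) 2082.645ms=21/5b +297.521ms=3/5b
11) 2380.165ms=24/5b +297.521ms=3/5b
12) 2677.686ms=27/5b +1041.322ms=21/10b
13) 3719.008ms=15/2b +371.901ms=3/4b
14) 4090.909ms=33/4b +371.901ms=3/4b
Σ=9b of 9 (121bpm 3/8) — PASS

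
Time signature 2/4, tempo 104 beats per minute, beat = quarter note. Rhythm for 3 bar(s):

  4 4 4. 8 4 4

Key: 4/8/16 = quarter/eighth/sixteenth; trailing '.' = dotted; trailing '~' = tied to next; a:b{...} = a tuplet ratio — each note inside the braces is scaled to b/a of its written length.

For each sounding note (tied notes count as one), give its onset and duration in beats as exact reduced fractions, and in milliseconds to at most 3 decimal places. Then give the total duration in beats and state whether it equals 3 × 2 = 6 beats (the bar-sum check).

1) 0.0ms=0b +576.923ms=1b
2) 576.923ms=1b +576.923ms=1b
3) 1153.846ms=2b +865.385ms=3/2b
4) 2019.231ms=7/2b +288.462ms=1/2b
5) 2307.692ms=4b +576.923ms=1b
6) 2884.615ms=5b +576.923ms=1b
Σ=6b of 6 (104bpm 2/4) — PASS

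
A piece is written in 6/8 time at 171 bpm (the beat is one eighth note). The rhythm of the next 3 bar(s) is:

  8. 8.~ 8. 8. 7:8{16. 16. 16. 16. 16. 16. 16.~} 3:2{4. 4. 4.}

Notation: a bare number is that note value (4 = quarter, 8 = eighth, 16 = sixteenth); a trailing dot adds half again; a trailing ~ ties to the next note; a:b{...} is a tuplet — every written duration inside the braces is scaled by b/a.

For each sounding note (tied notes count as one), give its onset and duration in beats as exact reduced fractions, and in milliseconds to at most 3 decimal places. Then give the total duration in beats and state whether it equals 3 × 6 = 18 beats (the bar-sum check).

1) 0.0ms=0b +526.316ms=3/2b
2) 526.316ms=3/2b +1052.632ms=3b
3) 1578.947ms=9/2b +526.316ms=3/2b
4) 2105.263ms=6b +300.752ms=6/7b
5) 2406.015ms=48/7b +300.752ms=6/7b
6) 2706.767ms=54/7b +300.752ms=6/7b
7) 3007.519ms=60/7b +300.752ms=6/7b
8) 3308.271ms=66/7b +300.752ms=6/7b
9) 3609.023ms=72/7b +300.752ms=6/7b
10) 3909.774ms=78/7b +1002.506ms=20/7b
11) 4912.281ms=14b +701.754ms=2b
12) 5614.035ms=16b +701.754ms=2b
Σ=18b of 18 (171bpm 6/8) — PASS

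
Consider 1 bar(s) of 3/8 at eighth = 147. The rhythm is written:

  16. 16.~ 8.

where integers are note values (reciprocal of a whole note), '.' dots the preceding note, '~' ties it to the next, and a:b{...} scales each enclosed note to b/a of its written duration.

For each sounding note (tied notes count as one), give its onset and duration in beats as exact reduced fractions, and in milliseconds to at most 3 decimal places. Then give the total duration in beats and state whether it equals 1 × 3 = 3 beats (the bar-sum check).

1) 0.0ms=0b +306.122ms=3/4b
2) 306.122ms=3/4b +918.367ms=9/4b
Σ=3b of 3 (147bpm 3/8) — PASS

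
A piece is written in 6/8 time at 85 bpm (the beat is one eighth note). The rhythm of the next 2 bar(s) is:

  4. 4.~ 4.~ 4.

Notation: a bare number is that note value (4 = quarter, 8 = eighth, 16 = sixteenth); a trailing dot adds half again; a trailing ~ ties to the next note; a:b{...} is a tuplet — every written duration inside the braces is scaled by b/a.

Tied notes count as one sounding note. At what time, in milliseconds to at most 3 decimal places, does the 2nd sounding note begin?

1. 0.0ms @ 0 + 2117.647ms (3)
2. 2117.647ms @ 3 + 6352.941ms (9)

note 2 onset = 3b = 2117.647ms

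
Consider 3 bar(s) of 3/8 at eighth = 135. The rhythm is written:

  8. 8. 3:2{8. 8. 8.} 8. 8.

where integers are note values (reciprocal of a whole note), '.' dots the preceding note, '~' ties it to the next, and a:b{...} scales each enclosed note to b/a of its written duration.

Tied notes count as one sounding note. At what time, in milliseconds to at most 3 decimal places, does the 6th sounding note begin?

note 6 onset = 6b = 2666.667ms

1. 0.0ms @ 0 + 666.667ms (3/2)
2. 666.667ms @ 3/2 + 666.667ms (3/2)
3. 1333.333ms @ 3 + 444.444ms (1)
4. 1777.778ms @ 4 + 444.444ms (1)
5. 2222.222ms @ 5 + 444.444ms (1)
6. 2666.667ms @ 6 + 666.667ms (3/2)
7. 3333.333ms @ 15/2 + 666.667ms (3/2)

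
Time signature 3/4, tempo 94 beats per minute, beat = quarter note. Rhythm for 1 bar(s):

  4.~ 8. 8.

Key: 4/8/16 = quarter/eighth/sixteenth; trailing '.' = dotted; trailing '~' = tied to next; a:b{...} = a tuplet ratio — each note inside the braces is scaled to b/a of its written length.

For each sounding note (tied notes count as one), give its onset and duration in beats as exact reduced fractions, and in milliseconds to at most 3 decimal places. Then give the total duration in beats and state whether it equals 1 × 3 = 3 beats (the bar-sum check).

1) 0.0ms=0b +1436.17ms=9/4b
2) 1436.17ms=9/4b +478.723ms=3/4b
Σ=3b of 3 (94bpm 3/4) — PASS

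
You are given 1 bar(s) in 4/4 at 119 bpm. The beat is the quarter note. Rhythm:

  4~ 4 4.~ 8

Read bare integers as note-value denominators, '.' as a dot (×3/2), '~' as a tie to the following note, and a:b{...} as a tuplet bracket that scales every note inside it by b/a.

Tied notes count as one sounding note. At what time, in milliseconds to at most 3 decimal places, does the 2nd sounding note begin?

1. 0.0ms @ 0 + 1008.403ms (2)
2. 1008.403ms @ 2 + 1008.403ms (2)

note 2 onset = 2b = 1008.403ms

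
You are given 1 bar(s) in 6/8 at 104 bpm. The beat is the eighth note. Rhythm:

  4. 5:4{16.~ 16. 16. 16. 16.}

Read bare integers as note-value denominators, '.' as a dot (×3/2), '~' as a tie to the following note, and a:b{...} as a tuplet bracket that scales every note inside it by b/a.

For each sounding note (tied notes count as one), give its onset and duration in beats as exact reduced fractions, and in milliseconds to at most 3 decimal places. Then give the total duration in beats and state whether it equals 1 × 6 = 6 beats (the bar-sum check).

1) 0.0ms=0b +1730.769ms=3b
2) 1730.769ms=3b +692.308ms=6/5b
3) 2423.077ms=21/5b +346.154ms=3/5b
4) 2769.231ms=24/5b +346.154ms=3/5b
5) 3115.385ms=27/5b +346.154ms=3/5b
Σ=6b of 6 (104bpm 6/8) — PASS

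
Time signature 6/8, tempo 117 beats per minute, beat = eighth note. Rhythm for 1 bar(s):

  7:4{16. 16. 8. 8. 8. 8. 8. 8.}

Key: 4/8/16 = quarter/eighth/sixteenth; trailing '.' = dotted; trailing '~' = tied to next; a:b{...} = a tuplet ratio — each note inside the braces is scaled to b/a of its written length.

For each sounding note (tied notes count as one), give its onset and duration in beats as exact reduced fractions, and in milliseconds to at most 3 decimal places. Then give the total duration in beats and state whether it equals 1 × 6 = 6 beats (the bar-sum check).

1) 0.0ms=0b +219.78ms=3/7b
2) 219.78ms=3/7b +219.78ms=3/7b
3) 439.56ms=6/7b +439.56ms=6/7b
4) 879.121ms=12/7b +439.56ms=6/7b
5) 1318.681ms=18/7b +439.56ms=6/7b
6) 1758.242ms=24/7b +439.56ms=6/7b
7) 2197.802ms=30/7b +439.56ms=6/7b
8) 2637.363ms=36/7b +439.56ms=6/7b
Σ=6b of 6 (117bpm 6/8) — PASS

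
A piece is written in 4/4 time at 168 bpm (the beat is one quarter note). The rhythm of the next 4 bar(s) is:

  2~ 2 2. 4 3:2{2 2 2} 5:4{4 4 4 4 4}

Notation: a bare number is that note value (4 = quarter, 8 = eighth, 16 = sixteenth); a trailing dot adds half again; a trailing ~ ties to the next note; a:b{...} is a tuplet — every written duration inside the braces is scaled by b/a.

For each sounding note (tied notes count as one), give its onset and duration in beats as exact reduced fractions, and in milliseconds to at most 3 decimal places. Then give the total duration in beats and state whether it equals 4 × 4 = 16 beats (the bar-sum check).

1) 0.0ms=0b +1428.571ms=4b
2) 1428.571ms=4b +1071.429ms=3b
3) 2500.0ms=7b +357.143ms=1b
4) 2857.143ms=8b +476.19ms=4/3b
5) 3333.333ms=28/3b +476.19ms=4/3b
6) 3809.524ms=32/3b +476.19ms=4/3b
7) 4285.714ms=12b +285.714ms=4/5b
8) 4571.429ms=64/5b +285.714ms=4/5b
9) 4857.143ms=68/5b +285.714ms=4/5b
10) 5142.857ms=72/5b +285.714ms=4/5b
11) 5428.571ms=76/5b +285.714ms=4/5b
Σ=16b of 16 (168bpm 4/4) — PASS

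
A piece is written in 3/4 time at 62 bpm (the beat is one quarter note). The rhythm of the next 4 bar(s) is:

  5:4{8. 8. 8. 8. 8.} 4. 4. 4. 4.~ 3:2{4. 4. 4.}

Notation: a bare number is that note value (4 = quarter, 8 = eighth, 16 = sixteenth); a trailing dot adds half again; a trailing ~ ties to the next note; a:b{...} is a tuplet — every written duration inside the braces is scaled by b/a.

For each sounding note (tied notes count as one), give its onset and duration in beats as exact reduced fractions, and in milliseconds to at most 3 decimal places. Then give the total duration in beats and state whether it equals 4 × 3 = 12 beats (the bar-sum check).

1) 0.0ms=0b +580.645ms=3/5b
2) 580.645ms=3/5b +580.645ms=3/5b
3) 1161.29ms=6/5b +580.645ms=3/5b
4) 1741.935ms=9/5b +580.645ms=3/5b
5) 2322.581ms=12/5b +580.645ms=3/5b
6) 2903.226ms=3b +1451.613ms=3/2b
7) 4354.839ms=9/2b +1451.613ms=3/2b
8) 5806.452ms=6b +1451.613ms=3/2b
9) 7258.065ms=15/2b +2419.355ms=5/2b
10) 9677.419ms=10b +967.742ms=1b
11) 10645.161ms=11b +967.742ms=1b
Σ=12b of 12 (62bpm 3/4) — PASS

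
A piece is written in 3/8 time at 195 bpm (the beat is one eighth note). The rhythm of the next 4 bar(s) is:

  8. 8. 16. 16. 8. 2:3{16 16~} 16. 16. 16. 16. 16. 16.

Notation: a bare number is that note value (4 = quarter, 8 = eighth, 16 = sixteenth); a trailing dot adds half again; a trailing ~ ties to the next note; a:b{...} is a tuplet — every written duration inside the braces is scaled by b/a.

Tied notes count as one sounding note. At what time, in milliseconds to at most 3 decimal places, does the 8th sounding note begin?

1. 0.0ms @ 0 + 461.538ms (3/2)
2. 461.538ms @ 3/2 + 461.538ms (3/2)
3. 923.077ms @ 3 + 230.769ms (3/4)
4. 1153.846ms @ 15/4 + 230.769ms (3/4)
5. 1384.615ms @ 9/2 + 461.538ms (3/2)
6. 1846.154ms @ 6 + 230.769ms (3/4)
7. 2076.923ms @ 27/4 + 461.538ms (3/2)
8. 2538.462ms @ 33/4 + 230.769ms (3/4)
9. 2769.231ms @ 9 + 230.769ms (3/4)
10. 3000.0ms @ 39/4 + 230.769ms (3/4)
11. 3230.769ms @ 21/2 + 230.769ms (3/4)
12. 3461.538ms @ 45/4 + 230.769ms (3/4)

note 8 onset = 33/4b = 2538.462ms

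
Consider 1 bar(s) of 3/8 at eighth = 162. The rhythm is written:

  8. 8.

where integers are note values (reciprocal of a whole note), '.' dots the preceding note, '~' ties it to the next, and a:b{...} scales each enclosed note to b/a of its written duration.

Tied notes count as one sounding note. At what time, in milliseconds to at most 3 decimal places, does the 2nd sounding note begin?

1. 0.0ms @ 0 + 555.556ms (3/2)
2. 555.556ms @ 3/2 + 555.556ms (3/2)

note 2 onset = 3/2b = 555.556ms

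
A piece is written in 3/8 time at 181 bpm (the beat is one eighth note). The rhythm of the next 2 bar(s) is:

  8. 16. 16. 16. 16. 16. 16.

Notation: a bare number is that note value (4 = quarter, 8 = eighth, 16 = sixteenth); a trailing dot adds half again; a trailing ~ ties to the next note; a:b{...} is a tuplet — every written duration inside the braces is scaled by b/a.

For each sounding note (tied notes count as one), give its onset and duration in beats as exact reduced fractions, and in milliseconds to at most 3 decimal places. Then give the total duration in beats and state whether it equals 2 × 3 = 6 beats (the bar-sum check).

1) 0.0ms=0b +497.238ms=3/2b
2) 497.238ms=3/2b +248.619ms=3/4b
3) 745.856ms=9/4b +248.619ms=3/4b
4) 994.475ms=3b +248.619ms=3/4b
5) 1243.094ms=15/4b +248.619ms=3/4b
6) 1491.713ms=9/2b +248.619ms=3/4b
7) 1740.331ms=21/4b +248.619ms=3/4b
Σ=6b of 6 (181bpm 3/8) — PASS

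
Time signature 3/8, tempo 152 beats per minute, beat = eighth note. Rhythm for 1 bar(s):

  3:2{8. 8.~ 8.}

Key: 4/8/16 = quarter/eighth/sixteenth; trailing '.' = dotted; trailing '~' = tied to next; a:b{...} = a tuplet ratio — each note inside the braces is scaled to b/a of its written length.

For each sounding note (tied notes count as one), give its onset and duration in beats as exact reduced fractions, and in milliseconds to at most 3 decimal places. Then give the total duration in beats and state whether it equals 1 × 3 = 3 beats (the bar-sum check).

1) 0.0ms=0b +394.737ms=1b
2) 394.737ms=1b +789.474ms=2b
Σ=3b of 3 (152bpm 3/8) — PASS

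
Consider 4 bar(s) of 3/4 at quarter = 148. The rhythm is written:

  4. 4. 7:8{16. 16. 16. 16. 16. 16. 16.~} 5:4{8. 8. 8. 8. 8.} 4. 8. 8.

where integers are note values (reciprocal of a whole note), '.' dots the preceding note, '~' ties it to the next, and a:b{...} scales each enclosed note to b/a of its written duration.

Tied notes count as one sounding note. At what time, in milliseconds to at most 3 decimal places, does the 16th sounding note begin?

note 16 onset = 45/4b = 4560.811ms

1. 0.0ms @ 0 + 608.108ms (3/2)
2. 608.108ms @ 3/2 + 608.108ms (3/2)
3. 1216.216ms @ 3 + 173.745ms (3/7)
4. 1389.961ms @ 24/7 + 173.745ms (3/7)
5. 1563.707ms @ 27/7 + 173.745ms (3/7)
6. 1737.452ms @ 30/7 + 173.745ms (3/7)
7. 1911.197ms @ 33/7 + 173.745ms (3/7)
8. 2084.942ms @ 36/7 + 173.745ms (3/7)
9. 2258.687ms @ 39/7 + 416.988ms (36/35)
10. 2675.676ms @ 33/5 + 243.243ms (3/5)
11. 2918.919ms @ 36/5 + 243.243ms (3/5)
12. 3162.162ms @ 39/5 + 243.243ms (3/5)
13. 3405.405ms @ 42/5 + 243.243ms (3/5)
14. 3648.649ms @ 9 + 608.108ms (3/2)
15. 4256.757ms @ 21/2 + 304.054ms (3/4)
16. 4560.811ms @ 45/4 + 304.054ms (3/4)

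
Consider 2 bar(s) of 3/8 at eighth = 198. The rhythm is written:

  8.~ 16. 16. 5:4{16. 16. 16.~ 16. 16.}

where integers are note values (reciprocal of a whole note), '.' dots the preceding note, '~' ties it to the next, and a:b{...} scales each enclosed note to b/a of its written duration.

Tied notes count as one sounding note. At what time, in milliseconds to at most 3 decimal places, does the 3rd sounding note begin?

note 3 onset = 3b = 909.091ms

1. 0.0ms @ 0 + 681.818ms (9/4)
2. 681.818ms @ 9/4 + 227.273ms (3/4)
3. 909.091ms @ 3 + 181.818ms (3/5)
4. 1090.909ms @ 18/5 + 181.818ms (3/5)
5. 1272.727ms @ 21/5 + 363.636ms (6/5)
6. 1636.364ms @ 27/5 + 181.818ms (3/5)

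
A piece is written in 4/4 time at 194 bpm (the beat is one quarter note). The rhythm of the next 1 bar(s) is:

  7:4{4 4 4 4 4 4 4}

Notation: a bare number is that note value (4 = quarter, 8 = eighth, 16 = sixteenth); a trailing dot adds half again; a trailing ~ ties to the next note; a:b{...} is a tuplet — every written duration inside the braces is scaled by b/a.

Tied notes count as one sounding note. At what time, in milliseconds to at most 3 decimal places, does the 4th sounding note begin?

note 4 onset = 12/7b = 530.191ms

1. 0.0ms @ 0 + 176.73ms (4/7)
2. 176.73ms @ 4/7 + 176.73ms (4/7)
3. 353.461ms @ 8/7 + 176.73ms (4/7)
4. 530.191ms @ 12/7 + 176.73ms (4/7)
5. 706.922ms @ 16/7 + 176.73ms (4/7)
6. 883.652ms @ 20/7 + 176.73ms (4/7)
7. 1060.383ms @ 24/7 + 176.73ms (4/7)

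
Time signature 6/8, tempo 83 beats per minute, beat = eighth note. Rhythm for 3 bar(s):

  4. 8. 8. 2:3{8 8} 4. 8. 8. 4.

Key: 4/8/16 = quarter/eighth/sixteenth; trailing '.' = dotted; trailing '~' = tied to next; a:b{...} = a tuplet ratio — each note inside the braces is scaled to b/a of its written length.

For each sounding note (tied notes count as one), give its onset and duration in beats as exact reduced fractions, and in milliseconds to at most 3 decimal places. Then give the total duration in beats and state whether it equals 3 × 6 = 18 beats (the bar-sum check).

1) 0.0ms=0b +2168.675ms=3b
2) 2168.675ms=3b +1084.337ms=3/2b
3) 3253.012ms=9/2b +1084.337ms=3/2b
4) 4337.349ms=6b +1084.337ms=3/2b
5) 5421.687ms=15/2b +1084.337ms=3/2b
6) 6506.024ms=9b +2168.675ms=3b
7) 8674.699ms=12b +1084.337ms=3/2b
8) 9759.036ms=27/2b +1084.337ms=3/2b
9) 10843.373ms=15b +2168.675ms=3b
Σ=18b of 18 (83bpm 6/8) — PASS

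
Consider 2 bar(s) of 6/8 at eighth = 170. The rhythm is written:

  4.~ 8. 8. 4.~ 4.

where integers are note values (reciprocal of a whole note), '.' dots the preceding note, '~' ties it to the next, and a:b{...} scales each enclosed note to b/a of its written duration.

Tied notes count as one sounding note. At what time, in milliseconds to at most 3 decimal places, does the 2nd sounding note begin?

1. 0.0ms @ 0 + 1588.235ms (9/2)
2. 1588.235ms @ 9/2 + 529.412ms (3/2)
3. 2117.647ms @ 6 + 2117.647ms (6)

note 2 onset = 9/2b = 1588.235ms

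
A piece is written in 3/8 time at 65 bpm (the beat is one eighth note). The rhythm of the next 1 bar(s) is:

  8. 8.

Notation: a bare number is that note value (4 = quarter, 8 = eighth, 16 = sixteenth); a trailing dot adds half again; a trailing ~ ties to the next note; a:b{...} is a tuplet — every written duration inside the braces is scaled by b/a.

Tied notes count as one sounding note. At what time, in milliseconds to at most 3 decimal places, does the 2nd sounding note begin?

note 2 onset = 3/2b = 1384.615ms

1. 0.0ms @ 0 + 1384.615ms (3/2)
2. 1384.615ms @ 3/2 + 1384.615ms (3/2)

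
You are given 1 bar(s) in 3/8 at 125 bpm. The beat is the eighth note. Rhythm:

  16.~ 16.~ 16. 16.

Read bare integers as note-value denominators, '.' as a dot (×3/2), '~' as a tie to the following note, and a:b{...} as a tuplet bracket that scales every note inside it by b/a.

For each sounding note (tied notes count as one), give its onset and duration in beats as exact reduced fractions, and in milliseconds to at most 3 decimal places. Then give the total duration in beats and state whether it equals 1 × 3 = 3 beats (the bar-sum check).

1) 0.0ms=0b +1080.0ms=9/4b
2) 1080.0ms=9/4b +360.0ms=3/4b
Σ=3b of 3 (125bpm 3/8) — PASS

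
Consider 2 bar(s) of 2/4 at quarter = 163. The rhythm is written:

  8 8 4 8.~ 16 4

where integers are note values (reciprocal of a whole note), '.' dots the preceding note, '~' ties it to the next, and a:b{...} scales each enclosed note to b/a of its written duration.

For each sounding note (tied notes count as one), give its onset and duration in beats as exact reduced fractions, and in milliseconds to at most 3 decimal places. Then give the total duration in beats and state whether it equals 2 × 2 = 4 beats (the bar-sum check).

1) 0.0ms=0b +184.049ms=1/2b
2) 184.049ms=1/2b +184.049ms=1/2b
3) 368.098ms=1b +368.098ms=1b
4) 736.196ms=2b +368.098ms=1b
5) 1104.294ms=3b +368.098ms=1b
Σ=4b of 4 (163bpm 2/4) — PASS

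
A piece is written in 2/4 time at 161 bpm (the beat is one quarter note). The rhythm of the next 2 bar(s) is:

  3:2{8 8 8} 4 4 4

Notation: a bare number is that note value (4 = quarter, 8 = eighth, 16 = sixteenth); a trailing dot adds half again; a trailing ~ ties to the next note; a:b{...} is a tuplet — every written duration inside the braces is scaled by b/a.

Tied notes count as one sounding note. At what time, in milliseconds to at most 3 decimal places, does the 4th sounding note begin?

note 4 onset = 1b = 372.671ms

1. 0.0ms @ 0 + 124.224ms (1/3)
2. 124.224ms @ 1/3 + 124.224ms (1/3)
3. 248.447ms @ 2/3 + 124.224ms (1/3)
4. 372.671ms @ 1 + 372.671ms (1)
5. 745.342ms @ 2 + 372.671ms (1)
6. 1118.012ms @ 3 + 372.671ms (1)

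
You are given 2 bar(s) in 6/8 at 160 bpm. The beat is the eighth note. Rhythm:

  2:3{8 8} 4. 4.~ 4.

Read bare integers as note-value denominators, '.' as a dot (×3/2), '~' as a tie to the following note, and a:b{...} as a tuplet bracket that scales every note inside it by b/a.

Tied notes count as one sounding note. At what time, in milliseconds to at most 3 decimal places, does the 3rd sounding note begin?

note 3 onset = 3b = 1125.0ms

1. 0.0ms @ 0 + 562.5ms (3/2)
2. 562.5ms @ 3/2 + 562.5ms (3/2)
3. 1125.0ms @ 3 + 1125.0ms (3)
4. 2250.0ms @ 6 + 2250.0ms (6)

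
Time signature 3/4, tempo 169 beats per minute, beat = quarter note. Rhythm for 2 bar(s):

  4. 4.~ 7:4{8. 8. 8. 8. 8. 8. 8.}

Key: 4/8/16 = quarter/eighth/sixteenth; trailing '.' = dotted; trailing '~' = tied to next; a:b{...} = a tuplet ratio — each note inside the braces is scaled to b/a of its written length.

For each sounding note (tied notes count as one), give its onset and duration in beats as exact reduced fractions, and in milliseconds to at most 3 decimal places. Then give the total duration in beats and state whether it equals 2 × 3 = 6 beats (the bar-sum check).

1) 0.0ms=0b +532.544ms=3/2b
2) 532.544ms=3/2b +684.7ms=27/14b
3) 1217.244ms=24/7b +152.156ms=3/7b
4) 1369.4ms=27/7b +152.156ms=3/7b
5) 1521.555ms=30/7b +152.156ms=3/7b
6) 1673.711ms=33/7b +152.156ms=3/7b
7) 1825.866ms=36/7b +152.156ms=3/7b
8) 1978.022ms=39/7b +152.156ms=3/7b
Σ=6b of 6 (169bpm 3/4) — PASS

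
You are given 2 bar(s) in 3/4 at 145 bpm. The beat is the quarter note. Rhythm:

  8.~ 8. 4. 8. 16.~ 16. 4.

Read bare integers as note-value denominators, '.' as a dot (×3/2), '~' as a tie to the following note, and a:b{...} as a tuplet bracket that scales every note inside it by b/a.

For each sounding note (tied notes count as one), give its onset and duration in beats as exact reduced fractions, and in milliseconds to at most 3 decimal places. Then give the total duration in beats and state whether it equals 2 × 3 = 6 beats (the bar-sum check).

1) 0.0ms=0b +620.69ms=3/2b
2) 620.69ms=3/2b +620.69ms=3/2b
3) 1241.379ms=3b +310.345ms=3/4b
4) 1551.724ms=15/4b +310.345ms=3/4b
5) 1862.069ms=9/2b +620.69ms=3/2b
Σ=6b of 6 (145bpm 3/4) — PASS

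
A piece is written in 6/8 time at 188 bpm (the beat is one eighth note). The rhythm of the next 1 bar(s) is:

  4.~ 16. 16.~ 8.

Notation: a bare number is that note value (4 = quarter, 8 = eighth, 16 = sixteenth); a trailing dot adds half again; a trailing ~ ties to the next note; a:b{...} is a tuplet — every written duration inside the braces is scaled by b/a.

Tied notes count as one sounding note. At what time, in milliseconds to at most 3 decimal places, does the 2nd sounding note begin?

1. 0.0ms @ 0 + 1196.809ms (15/4)
2. 1196.809ms @ 15/4 + 718.085ms (9/4)

note 2 onset = 15/4b = 1196.809ms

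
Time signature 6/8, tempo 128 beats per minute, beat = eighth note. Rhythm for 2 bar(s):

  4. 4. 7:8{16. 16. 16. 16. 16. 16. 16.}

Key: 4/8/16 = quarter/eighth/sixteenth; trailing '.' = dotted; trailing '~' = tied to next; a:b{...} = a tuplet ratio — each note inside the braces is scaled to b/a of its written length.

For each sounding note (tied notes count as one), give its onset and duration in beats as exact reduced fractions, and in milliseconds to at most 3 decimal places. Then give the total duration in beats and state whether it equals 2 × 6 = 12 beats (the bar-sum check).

1) 0.0ms=0b +1406.25ms=3b
2) 1406.25ms=3b +1406.25ms=3b
3) 2812.5ms=6b +401.786ms=6/7b
4) 3214.286ms=48/7b +401.786ms=6/7b
5) 3616.071ms=54/7b +401.786ms=6/7b
6) 4017.857ms=60/7b +401.786ms=6/7b
7) 4419.643ms=66/7b +401.786ms=6/7b
8) 4821.429ms=72/7b +401.786ms=6/7b
9) 5223.214ms=78/7b +401.786ms=6/7b
Σ=12b of 12 (128bpm 6/8) — PASS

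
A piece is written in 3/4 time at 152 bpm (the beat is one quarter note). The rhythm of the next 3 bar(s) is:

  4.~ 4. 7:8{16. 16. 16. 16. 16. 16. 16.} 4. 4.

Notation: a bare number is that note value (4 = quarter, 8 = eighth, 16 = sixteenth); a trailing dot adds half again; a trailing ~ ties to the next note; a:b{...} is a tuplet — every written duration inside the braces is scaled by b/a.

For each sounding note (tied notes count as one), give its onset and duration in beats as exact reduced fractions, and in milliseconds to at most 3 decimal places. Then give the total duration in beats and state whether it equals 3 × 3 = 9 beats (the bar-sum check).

1) 0.0ms=0b +1184.211ms=3b
2) 1184.211ms=3b +169.173ms=3/7b
3) 1353.383ms=24/7b +169.173ms=3/7b
4) 1522.556ms=27/7b +169.173ms=3/7b
5) 1691.729ms=30/7b +169.173ms=3/7b
6) 1860.902ms=33/7b +169.173ms=3/7b
7) 2030.075ms=36/7b +169.173ms=3/7b
8) 2199.248ms=39/7b +169.173ms=3/7b
9) 2368.421ms=6b +592.105ms=3/2b
10) 2960.526ms=15/2b +592.105ms=3/2b
Σ=9b of 9 (152bpm 3/4) — PASS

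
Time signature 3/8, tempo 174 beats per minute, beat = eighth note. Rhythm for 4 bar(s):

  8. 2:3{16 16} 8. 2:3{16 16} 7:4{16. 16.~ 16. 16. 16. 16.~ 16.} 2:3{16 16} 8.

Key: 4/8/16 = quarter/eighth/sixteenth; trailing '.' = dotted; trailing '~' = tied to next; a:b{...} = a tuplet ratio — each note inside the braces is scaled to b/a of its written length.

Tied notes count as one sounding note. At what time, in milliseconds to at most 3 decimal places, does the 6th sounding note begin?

1. 0.0ms @ 0 + 517.241ms (3/2)
2. 517.241ms @ 3/2 + 258.621ms (3/4)
3. 775.862ms @ 9/4 + 258.621ms (3/4)
4. 1034.483ms @ 3 + 517.241ms (3/2)
5. 1551.724ms @ 9/2 + 258.621ms (3/4)
6. 1810.345ms @ 21/4 + 258.621ms (3/4)
7. 2068.966ms @ 6 + 147.783ms (3/7)
8. 2216.749ms @ 45/7 + 295.567ms (6/7)
9. 2512.315ms @ 51/7 + 147.783ms (3/7)
10. 2660.099ms @ 54/7 + 147.783ms (3/7)
11. 2807.882ms @ 57/7 + 295.567ms (6/7)
12. 3103.448ms @ 9 + 258.621ms (3/4)
13. 3362.069ms @ 39/4 + 258.621ms (3/4)
14. 3620.69ms @ 21/2 + 517.241ms (3/2)

note 6 onset = 21/4b = 1810.345ms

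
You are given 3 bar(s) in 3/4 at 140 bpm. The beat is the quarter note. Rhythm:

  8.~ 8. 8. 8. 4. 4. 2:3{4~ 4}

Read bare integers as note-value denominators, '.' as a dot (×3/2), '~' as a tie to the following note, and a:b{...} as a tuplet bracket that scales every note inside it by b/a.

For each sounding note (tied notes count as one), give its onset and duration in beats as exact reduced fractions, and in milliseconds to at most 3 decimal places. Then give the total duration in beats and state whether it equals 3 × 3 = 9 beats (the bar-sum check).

1) 0.0ms=0b +642.857ms=3/2b
2) 642.857ms=3/2b +321.429ms=3/4b
3) 964.286ms=9/4b +321.429ms=3/4b
4) 1285.714ms=3b +642.857ms=3/2b
5) 1928.571ms=9/2b +642.857ms=3/2b
6) 2571.429ms=6b +1285.714ms=3b
Σ=9b of 9 (140bpm 3/4) — PASS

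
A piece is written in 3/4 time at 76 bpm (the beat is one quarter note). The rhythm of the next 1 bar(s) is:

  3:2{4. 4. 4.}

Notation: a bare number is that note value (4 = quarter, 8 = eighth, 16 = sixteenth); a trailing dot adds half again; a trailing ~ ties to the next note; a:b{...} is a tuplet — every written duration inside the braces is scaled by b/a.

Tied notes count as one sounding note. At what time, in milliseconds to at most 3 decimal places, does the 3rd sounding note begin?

1. 0.0ms @ 0 + 789.474ms (1)
2. 789.474ms @ 1 + 789.474ms (1)
3. 1578.947ms @ 2 + 789.474ms (1)

note 3 onset = 2b = 1578.947ms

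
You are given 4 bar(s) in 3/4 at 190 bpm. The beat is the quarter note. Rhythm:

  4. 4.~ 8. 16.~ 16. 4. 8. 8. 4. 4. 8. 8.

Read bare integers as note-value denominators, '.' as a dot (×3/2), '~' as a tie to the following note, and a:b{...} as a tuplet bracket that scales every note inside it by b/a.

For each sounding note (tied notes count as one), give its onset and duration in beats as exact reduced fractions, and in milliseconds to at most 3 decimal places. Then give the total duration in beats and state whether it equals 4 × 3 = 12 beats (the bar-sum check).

1) 0.0ms=0b +473.684ms=3/2b
2) 473.684ms=3/2b +710.526ms=9/4b
3) 1184.211ms=15/4b +236.842ms=3/4b
4) 1421.053ms=9/2b +473.684ms=3/2b
5) 1894.737ms=6b +236.842ms=3/4b
6) 2131.579ms=27/4b +236.842ms=3/4b
7) 2368.421ms=15/2b +473.684ms=3/2b
8) 2842.105ms=9b +473.684ms=3/2b
9) 3315.789ms=21/2b +236.842ms=3/4b
10) 3552.632ms=45/4b +236.842ms=3/4b
Σ=12b of 12 (190bpm 3/4) — PASS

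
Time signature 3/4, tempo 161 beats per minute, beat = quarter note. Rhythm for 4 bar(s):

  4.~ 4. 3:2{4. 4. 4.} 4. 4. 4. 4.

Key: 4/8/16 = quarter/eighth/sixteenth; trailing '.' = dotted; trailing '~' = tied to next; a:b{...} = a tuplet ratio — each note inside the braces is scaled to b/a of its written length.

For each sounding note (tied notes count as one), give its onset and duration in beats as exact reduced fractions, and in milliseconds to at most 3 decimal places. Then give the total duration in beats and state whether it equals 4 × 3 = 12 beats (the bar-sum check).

1) 0.0ms=0b +1118.012ms=3b
2) 1118.012ms=3b +372.671ms=1b
3) 1490.683ms=4b +372.671ms=1b
4) 1863.354ms=5b +372.671ms=1b
5) 2236.025ms=6b +559.006ms=3/2b
6) 2795.031ms=15/2b +559.006ms=3/2b
7) 3354.037ms=9b +559.006ms=3/2b
8) 3913.043ms=21/2b +559.006ms=3/2b
Σ=12b of 12 (161bpm 3/4) — PASS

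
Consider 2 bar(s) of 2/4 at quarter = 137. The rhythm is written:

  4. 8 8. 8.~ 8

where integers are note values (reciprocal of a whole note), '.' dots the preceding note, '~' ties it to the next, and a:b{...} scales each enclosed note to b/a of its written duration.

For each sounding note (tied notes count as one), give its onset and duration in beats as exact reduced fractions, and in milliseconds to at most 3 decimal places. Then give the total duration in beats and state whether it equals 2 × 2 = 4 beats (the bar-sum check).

1) 0.0ms=0b +656.934ms=3/2b
2) 656.934ms=3/2b +218.978ms=1/2b
3) 875.912ms=2b +328.467ms=3/4b
4) 1204.38ms=11/4b +547.445ms=5/4b
Σ=4b of 4 (137bpm 2/4) — PASS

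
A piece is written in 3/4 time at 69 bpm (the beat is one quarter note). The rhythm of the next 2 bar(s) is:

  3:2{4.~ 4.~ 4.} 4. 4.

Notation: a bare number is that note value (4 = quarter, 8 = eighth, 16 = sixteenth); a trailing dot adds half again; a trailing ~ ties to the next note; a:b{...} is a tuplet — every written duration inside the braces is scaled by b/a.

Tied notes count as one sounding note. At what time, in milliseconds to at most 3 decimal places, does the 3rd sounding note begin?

note 3 onset = 9/2b = 3913.043ms

1. 0.0ms @ 0 + 2608.696ms (3)
2. 2608.696ms @ 3 + 1304.348ms (3/2)
3. 3913.043ms @ 9/2 + 1304.348ms (3/2)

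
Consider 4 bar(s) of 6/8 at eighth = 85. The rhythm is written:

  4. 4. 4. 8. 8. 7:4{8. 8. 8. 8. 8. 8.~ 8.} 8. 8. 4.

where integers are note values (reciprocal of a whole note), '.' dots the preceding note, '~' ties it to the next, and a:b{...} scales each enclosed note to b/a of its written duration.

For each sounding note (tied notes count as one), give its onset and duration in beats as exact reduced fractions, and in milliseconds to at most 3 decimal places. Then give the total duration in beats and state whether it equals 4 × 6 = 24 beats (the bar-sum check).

1) 0.0ms=0b +2117.647ms=3b
2) 2117.647ms=3b +2117.647ms=3b
3) 4235.294ms=6b +2117.647ms=3b
4) 6352.941ms=9b +1058.824ms=3/2b
5) 7411.765ms=21/2b +1058.824ms=3/2b
6) 8470.588ms=12b +605.042ms=6/7b
7) 9075.63ms=90/7b +605.042ms=6/7b
8) 9680.672ms=96/7b +605.042ms=6/7b
9) 10285.714ms=102/7b +605.042ms=6/7b
10) 10890.756ms=108/7b +605.042ms=6/7b
11) 11495.798ms=114/7b +1210.084ms=12/7b
12) 12705.882ms=18b +1058.824ms=3/2b
13) 13764.706ms=39/2b +1058.824ms=3/2b
14) 14823.529ms=21b +2117.647ms=3b
Σ=24b of 24 (85bpm 6/8) — PASS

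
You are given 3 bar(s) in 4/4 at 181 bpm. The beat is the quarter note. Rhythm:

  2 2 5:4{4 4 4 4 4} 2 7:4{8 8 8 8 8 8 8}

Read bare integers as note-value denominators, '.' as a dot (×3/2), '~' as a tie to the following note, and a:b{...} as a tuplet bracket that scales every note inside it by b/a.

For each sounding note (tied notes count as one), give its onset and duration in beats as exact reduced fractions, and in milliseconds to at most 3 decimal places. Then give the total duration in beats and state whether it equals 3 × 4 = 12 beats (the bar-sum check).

1) 0.0ms=0b +662.983ms=2b
2) 662.983ms=2b +662.983ms=2b
3) 1325.967ms=4b +265.193ms=4/5b
4) 1591.16ms=24/5b +265.193ms=4/5b
5) 1856.354ms=28/5b +265.193ms=4/5b
6) 2121.547ms=32/5b +265.193ms=4/5b
7) 2386.74ms=36/5b +265.193ms=4/5b
8) 2651.934ms=8b +662.983ms=2b
9) 3314.917ms=10b +94.712ms=2/7b
10) 3409.629ms=72/7b +94.712ms=2/7b
11) 3504.341ms=74/7b +94.712ms=2/7b
12) 3599.053ms=76/7b +94.712ms=2/7b
13) 3693.765ms=78/7b +94.712ms=2/7b
14) 3788.477ms=80/7b +94.712ms=2/7b
15) 3883.189ms=82/7b +94.712ms=2/7b
Σ=12b of 12 (181bpm 4/4) — PASS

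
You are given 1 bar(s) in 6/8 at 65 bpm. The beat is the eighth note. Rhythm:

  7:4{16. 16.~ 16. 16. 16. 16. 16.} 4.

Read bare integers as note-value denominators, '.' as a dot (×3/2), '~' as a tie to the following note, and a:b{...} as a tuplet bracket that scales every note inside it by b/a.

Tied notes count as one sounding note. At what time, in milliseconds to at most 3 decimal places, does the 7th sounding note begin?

1. 0.0ms @ 0 + 395.604ms (3/7)
2. 395.604ms @ 3/7 + 791.209ms (6/7)
3. 1186.813ms @ 9/7 + 395.604ms (3/7)
4. 1582.418ms @ 12/7 + 395.604ms (3/7)
5. 1978.022ms @ 15/7 + 395.604ms (3/7)
6. 2373.626ms @ 18/7 + 395.604ms (3/7)
7. 2769.231ms @ 3 + 2769.231ms (3)

note 7 onset = 3b = 2769.231ms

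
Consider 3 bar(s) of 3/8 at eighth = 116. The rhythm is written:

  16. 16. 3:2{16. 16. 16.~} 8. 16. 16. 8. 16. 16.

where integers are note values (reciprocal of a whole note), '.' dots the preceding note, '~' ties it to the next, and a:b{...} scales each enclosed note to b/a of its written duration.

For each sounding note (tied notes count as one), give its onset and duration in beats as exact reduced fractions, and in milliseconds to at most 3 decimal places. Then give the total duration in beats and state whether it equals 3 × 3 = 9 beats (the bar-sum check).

1) 0.0ms=0b +387.931ms=3/4b
2) 387.931ms=3/4b +387.931ms=3/4b
3) 775.862ms=3/2b +258.621ms=1/2b
4) 1034.483ms=2b +258.621ms=1/2b
5) 1293.103ms=5/2b +1034.483ms=2b
6) 2327.586ms=9/2b +387.931ms=3/4b
7) 2715.517ms=21/4b +387.931ms=3/4b
8) 3103.448ms=6b +775.862ms=3/2b
9) 3879.31ms=15/2b +387.931ms=3/4b
10) 4267.241ms=33/4b +387.931ms=3/4b
Σ=9b of 9 (116bpm 3/8) — PASS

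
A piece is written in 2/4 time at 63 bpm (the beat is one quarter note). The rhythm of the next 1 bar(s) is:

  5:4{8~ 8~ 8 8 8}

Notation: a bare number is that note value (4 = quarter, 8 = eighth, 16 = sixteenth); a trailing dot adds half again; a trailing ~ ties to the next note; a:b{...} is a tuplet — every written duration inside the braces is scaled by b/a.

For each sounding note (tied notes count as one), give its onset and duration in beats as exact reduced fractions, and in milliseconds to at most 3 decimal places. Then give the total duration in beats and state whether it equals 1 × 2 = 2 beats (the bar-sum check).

1) 0.0ms=0b +1142.857ms=6/5b
2) 1142.857ms=6/5b +380.952ms=2/5b
3) 1523.81ms=8/5b +380.952ms=2/5b
Σ=2b of 2 (63bpm 2/4) — PASS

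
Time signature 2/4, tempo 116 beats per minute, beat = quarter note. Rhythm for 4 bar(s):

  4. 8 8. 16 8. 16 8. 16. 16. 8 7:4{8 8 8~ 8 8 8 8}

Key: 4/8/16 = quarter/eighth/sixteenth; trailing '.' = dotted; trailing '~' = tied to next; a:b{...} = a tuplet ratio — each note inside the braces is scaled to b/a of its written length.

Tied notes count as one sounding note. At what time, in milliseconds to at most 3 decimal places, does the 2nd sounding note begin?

1. 0.0ms @ 0 + 775.862ms (3/2)
2. 775.862ms @ 3/2 + 258.621ms (1/2)
3. 1034.483ms @ 2 + 387.931ms (3/4)
4. 1422.414ms @ 11/4 + 129.31ms (1/4)
5. 1551.724ms @ 3 + 387.931ms (3/4)
6. 1939.655ms @ 15/4 + 129.31ms (1/4)
7. 2068.966ms @ 4 + 387.931ms (3/4)
8. 2456.897ms @ 19/4 + 193.966ms (3/8)
9. 2650.862ms @ 41/8 + 193.966ms (3/8)
10. 2844.828ms @ 11/2 + 258.621ms (1/2)
11. 3103.448ms @ 6 + 147.783ms (2/7)
12. 3251.232ms @ 44/7 + 147.783ms (2/7)
13. 3399.015ms @ 46/7 + 295.567ms (4/7)
14. 3694.581ms @ 50/7 + 147.783ms (2/7)
15. 3842.365ms @ 52/7 + 147.783ms (2/7)
16. 3990.148ms @ 54/7 + 147.783ms (2/7)

note 2 onset = 3/2b = 775.862ms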